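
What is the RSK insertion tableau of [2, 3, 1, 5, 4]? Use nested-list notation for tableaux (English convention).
Insert 2: appended to row 1. P = [[2]].
Insert 3: appended to row 1. P = [[2, 3]].
Insert 1: 1 bumps 2 from row 1; 2 starts row 2. P = [[1, 3], [2]].
Insert 5: appended to row 1. P = [[1, 3, 5], [2]].
Insert 4: 4 bumps 5 from row 1; 5 appends to row 2. P = [[1, 3, 4], [2, 5]].

So P = [[1, 3, 4], [2, 5]].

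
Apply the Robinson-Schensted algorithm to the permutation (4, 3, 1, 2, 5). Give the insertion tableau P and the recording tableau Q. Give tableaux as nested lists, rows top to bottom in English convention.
Insert each entry of the permutation into P by Schensted row insertion, recording in Q the position of each new cell.

Insert 4: appended to row 1. P = [[4]].
Insert 3: 3 bumps 4 from row 1; 4 starts row 2. P = [[3], [4]].
Insert 1: 1 bumps 3 from row 1; 3 bumps 4 from row 2; 4 starts row 3. P = [[1], [3], [4]].
Insert 2: appended to row 1. P = [[1, 2], [3], [4]].
Insert 5: appended to row 1. P = [[1, 2, 5], [3], [4]].

So P = [[1, 2, 5], [3], [4]], Q = [[1, 4, 5], [2], [3]].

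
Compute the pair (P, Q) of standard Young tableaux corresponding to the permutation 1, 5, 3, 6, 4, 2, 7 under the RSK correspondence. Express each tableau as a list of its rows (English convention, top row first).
Insert each entry of the permutation into P by Schensted row insertion, recording in Q the position of each new cell.

Insert 1: appended to row 1. P = [[1]], Q = [[1]].
Insert 5: appended to row 1. P = [[1, 5]], Q = [[1, 2]].
Insert 3: 3 bumps 5 from row 1; 5 starts row 2. P = [[1, 3], [5]], Q = [[1, 2], [3]].
Insert 6: appended to row 1. P = [[1, 3, 6], [5]], Q = [[1, 2, 4], [3]].
Insert 4: 4 bumps 6 from row 1; 6 appends to row 2. P = [[1, 3, 4], [5, 6]], Q = [[1, 2, 4], [3, 5]].
Insert 2: 2 bumps 3 from row 1; 3 bumps 5 from row 2; 5 starts row 3. P = [[1, 2, 4], [3, 6], [5]], Q = [[1, 2, 4], [3, 5], [6]].
Insert 7: appended to row 1. P = [[1, 2, 4, 7], [3, 6], [5]], Q = [[1, 2, 4, 7], [3, 5], [6]].

So P = [[1, 2, 4, 7], [3, 6], [5]], Q = [[1, 2, 4, 7], [3, 5], [6]].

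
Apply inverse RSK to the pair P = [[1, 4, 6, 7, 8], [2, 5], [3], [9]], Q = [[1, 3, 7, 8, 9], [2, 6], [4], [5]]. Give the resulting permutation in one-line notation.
Reverse the RSK construction: for i from n down to 1, find the cell of Q containing i, remove the entry at that cell from P, and reverse-bump it up through P; the value ejected from row 1 is w(i).

Step i=9: Q has 9 at row 1, column 5; remove that cell from P, ejecting 8. So w(9) = 8. P is now [[1, 4, 6, 7], [2, 5], [3], [9]].
Step i=8: Q has 8 at row 1, column 4; remove that cell from P, ejecting 7. So w(8) = 7. P is now [[1, 4, 6], [2, 5], [3], [9]].
Step i=7: Q has 7 at row 1, column 3; remove that cell from P, ejecting 6. So w(7) = 6. P is now [[1, 4], [2, 5], [3], [9]].
Step i=6: Q has 6 at row 2, column 2; remove 5 from row 2 of P and reverse-bump: 5 enters row 1 and ejects 4. So w(6) = 4. P is now [[1, 5], [2], [3], [9]].
Step i=5: Q has 5 at row 4, column 1; remove 9 from row 4 of P and reverse-bump: 9 enters row 3 and ejects 3; 3 enters row 2 and ejects 2; 2 enters row 1 and ejects 1. So w(5) = 1. P is now [[2, 5], [3], [9]].
Step i=4: Q has 4 at row 3, column 1; remove 9 from row 3 of P and reverse-bump: 9 enters row 2 and ejects 3; 3 enters row 1 and ejects 2. So w(4) = 2. P is now [[3, 5], [9]].
Step i=3: Q has 3 at row 1, column 2; remove that cell from P, ejecting 5. So w(3) = 5. P is now [[3], [9]].
Step i=2: Q has 2 at row 2, column 1; remove 9 from row 2 of P and reverse-bump: 9 enters row 1 and ejects 3. So w(2) = 3. P is now [[9]].
Step i=1: Q has 1 at row 1, column 1; remove that cell from P, ejecting 9. So w(1) = 9. P is now [].

So w = 9 3 5 2 1 4 6 7 8.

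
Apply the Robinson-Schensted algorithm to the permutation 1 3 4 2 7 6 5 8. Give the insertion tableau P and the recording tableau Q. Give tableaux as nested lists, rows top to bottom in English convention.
P = [[1, 2, 4, 5, 8], [3, 6], [7]], Q = [[1, 2, 3, 5, 8], [4, 6], [7]]

Insert each entry of the permutation into P by Schensted row insertion, recording in Q the position of each new cell.

Insert 1: appended to row 1. P = [[1]].
Insert 3: appended to row 1. P = [[1, 3]].
Insert 4: appended to row 1. P = [[1, 3, 4]].
Insert 2: 2 bumps 3 from row 1; 3 starts row 2. P = [[1, 2, 4], [3]].
Insert 7: appended to row 1. P = [[1, 2, 4, 7], [3]].
Insert 6: 6 bumps 7 from row 1; 7 appends to row 2. P = [[1, 2, 4, 6], [3, 7]].
Insert 5: 5 bumps 6 from row 1; 6 bumps 7 from row 2; 7 starts row 3. P = [[1, 2, 4, 5], [3, 6], [7]].
Insert 8: appended to row 1. P = [[1, 2, 4, 5, 8], [3, 6], [7]].

So P = [[1, 2, 4, 5, 8], [3, 6], [7]], Q = [[1, 2, 3, 5, 8], [4, 6], [7]].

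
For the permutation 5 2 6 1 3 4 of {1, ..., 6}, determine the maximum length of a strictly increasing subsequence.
3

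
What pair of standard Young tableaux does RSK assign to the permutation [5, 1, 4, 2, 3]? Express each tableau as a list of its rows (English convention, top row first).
P = [[1, 2, 3], [4], [5]], Q = [[1, 3, 5], [2], [4]]

Insert each entry of the permutation into P by Schensted row insertion, recording in Q the position of each new cell.

Insert 5: appended to row 1. P = [[5]].
Insert 1: 1 bumps 5 from row 1; 5 starts row 2. P = [[1], [5]].
Insert 4: appended to row 1. P = [[1, 4], [5]].
Insert 2: 2 bumps 4 from row 1; 4 bumps 5 from row 2; 5 starts row 3. P = [[1, 2], [4], [5]].
Insert 3: appended to row 1. P = [[1, 2, 3], [4], [5]].

So P = [[1, 2, 3], [4], [5]], Q = [[1, 3, 5], [2], [4]].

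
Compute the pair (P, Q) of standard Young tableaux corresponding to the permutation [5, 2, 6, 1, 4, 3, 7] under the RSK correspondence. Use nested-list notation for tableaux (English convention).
P = [[1, 3, 7], [2, 4], [5, 6]], Q = [[1, 3, 7], [2, 5], [4, 6]]

Insert each entry of the permutation into P by Schensted row insertion, recording in Q the position of each new cell.

Insert 5: appended to row 1. P = [[5]].
Insert 2: 2 bumps 5 from row 1; 5 starts row 2. P = [[2], [5]].
Insert 6: appended to row 1. P = [[2, 6], [5]].
Insert 1: 1 bumps 2 from row 1; 2 bumps 5 from row 2; 5 starts row 3. P = [[1, 6], [2], [5]].
Insert 4: 4 bumps 6 from row 1; 6 appends to row 2. P = [[1, 4], [2, 6], [5]].
Insert 3: 3 bumps 4 from row 1; 4 bumps 6 from row 2; 6 appends to row 3. P = [[1, 3], [2, 4], [5, 6]].
Insert 7: appended to row 1. P = [[1, 3, 7], [2, 4], [5, 6]].

So P = [[1, 3, 7], [2, 4], [5, 6]], Q = [[1, 3, 7], [2, 5], [4, 6]].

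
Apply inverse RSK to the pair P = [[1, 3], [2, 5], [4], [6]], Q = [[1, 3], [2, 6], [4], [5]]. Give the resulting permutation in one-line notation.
6 4 5 2 1 3

Reverse RSK: for i = n, n-1, ..., 1, locate i in Q, remove the corresponding corner cell from P, and reverse-bump its entry up through P; the value ejected from row 1 is w(i).

So w = 6 4 5 2 1 3.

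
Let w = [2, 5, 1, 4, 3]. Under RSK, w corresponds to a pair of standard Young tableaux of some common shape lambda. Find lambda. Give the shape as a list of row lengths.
Row-insert each entry into an empty tableau.

After inserting 2: P = [[2]].
After inserting 5: P = [[2, 5]].
After inserting 1: P = [[1, 5], [2]].
After inserting 4: P = [[1, 4], [2, 5]].
After inserting 3: P = [[1, 3], [2, 4], [5]].

The final insertion tableau P = [[1, 3], [2, 4], [5]] has shape [2, 2, 1].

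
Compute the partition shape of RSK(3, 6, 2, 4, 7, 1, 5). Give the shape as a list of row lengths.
[3, 3, 1]

Row-insert each entry into an empty tableau.

After inserting 3: P = [[3]].
After inserting 6: P = [[3, 6]].
After inserting 2: P = [[2, 6], [3]].
After inserting 4: P = [[2, 4], [3, 6]].
After inserting 7: P = [[2, 4, 7], [3, 6]].
After inserting 1: P = [[1, 4, 7], [2, 6], [3]].
After inserting 5: P = [[1, 4, 5], [2, 6, 7], [3]].

The final insertion tableau P = [[1, 4, 5], [2, 6, 7], [3]] has shape [3, 3, 1].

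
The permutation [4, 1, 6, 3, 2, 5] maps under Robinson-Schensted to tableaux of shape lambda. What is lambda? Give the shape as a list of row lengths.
[3, 2, 1]

Row-insert each entry into an empty tableau.

After inserting 4: P = [[4]].
After inserting 1: P = [[1], [4]].
After inserting 6: P = [[1, 6], [4]].
After inserting 3: P = [[1, 3], [4, 6]].
After inserting 2: P = [[1, 2], [3, 6], [4]].
After inserting 5: P = [[1, 2, 5], [3, 6], [4]].

The final insertion tableau P = [[1, 2, 5], [3, 6], [4]] has shape [3, 2, 1].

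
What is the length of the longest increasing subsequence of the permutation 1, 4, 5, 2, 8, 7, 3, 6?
4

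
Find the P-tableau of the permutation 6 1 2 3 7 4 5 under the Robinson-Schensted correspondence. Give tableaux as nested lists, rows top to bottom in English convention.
Insert 6: appended to row 1. P = [[6]].
Insert 1: 1 bumps 6 from row 1; 6 starts row 2. P = [[1], [6]].
Insert 2: appended to row 1. P = [[1, 2], [6]].
Insert 3: appended to row 1. P = [[1, 2, 3], [6]].
Insert 7: appended to row 1. P = [[1, 2, 3, 7], [6]].
Insert 4: 4 bumps 7 from row 1; 7 appends to row 2. P = [[1, 2, 3, 4], [6, 7]].
Insert 5: appended to row 1. P = [[1, 2, 3, 4, 5], [6, 7]].

So P = [[1, 2, 3, 4, 5], [6, 7]].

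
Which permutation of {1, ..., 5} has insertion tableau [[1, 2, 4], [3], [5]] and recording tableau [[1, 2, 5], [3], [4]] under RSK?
Reverse the RSK construction: for i from n down to 1, find the cell of Q containing i, remove the entry at that cell from P, and reverse-bump it up through P; the value ejected from row 1 is w(i).

Step i=5: Q has 5 at row 1, column 3; remove that cell from P, ejecting 4. So w(5) = 4. P is now [[1, 2], [3], [5]].
Step i=4: Q has 4 at row 3, column 1; remove 5 from row 3 of P and reverse-bump: 5 enters row 2 and ejects 3; 3 enters row 1 and ejects 2. So w(4) = 2. P is now [[1, 3], [5]].
Step i=3: Q has 3 at row 2, column 1; remove 5 from row 2 of P and reverse-bump: 5 enters row 1 and ejects 3. So w(3) = 3. P is now [[1, 5]].
Step i=2: Q has 2 at row 1, column 2; remove that cell from P, ejecting 5. So w(2) = 5. P is now [[1]].
Step i=1: Q has 1 at row 1, column 1; remove that cell from P, ejecting 1. So w(1) = 1. P is now [].

So w = 1 5 3 2 4.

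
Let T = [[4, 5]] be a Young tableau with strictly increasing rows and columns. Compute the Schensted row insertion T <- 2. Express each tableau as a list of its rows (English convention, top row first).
In row 1, 2 replaces 4 (the leftmost entry greater than 2); 4 is bumped to row 2. 4 starts a new row 2. The new tableau is [[2, 5], [4]].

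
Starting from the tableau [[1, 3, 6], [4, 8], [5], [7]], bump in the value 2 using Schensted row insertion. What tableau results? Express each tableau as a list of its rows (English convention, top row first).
[[1, 2, 6], [3, 8], [4], [5], [7]]

In row 1, 2 replaces 3 (the leftmost entry greater than 2); 3 is bumped to row 2. In row 2, 3 replaces 4 (the leftmost entry greater than 3); 4 is bumped to row 3. In row 3, 4 replaces 5 (the leftmost entry greater than 4); 5 is bumped to row 4. In row 4, 5 replaces 7 (the leftmost entry greater than 5); 7 is bumped to row 5. 7 starts a new row 5. The new tableau is [[1, 2, 6], [3, 8], [4], [5], [7]].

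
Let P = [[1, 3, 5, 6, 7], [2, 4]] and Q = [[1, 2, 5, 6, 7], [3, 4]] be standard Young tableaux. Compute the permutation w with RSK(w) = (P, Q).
2 4 1 3 5 6 7

Reverse RSK: for i = n, n-1, ..., 1, locate i in Q, remove the corresponding corner cell from P, and reverse-bump its entry up through P; the value ejected from row 1 is w(i).

So w = 2 4 1 3 5 6 7.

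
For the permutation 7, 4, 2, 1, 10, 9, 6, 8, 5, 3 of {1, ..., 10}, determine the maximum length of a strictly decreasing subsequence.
5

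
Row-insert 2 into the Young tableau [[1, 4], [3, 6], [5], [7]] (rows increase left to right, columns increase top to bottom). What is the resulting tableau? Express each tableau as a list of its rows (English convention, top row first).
[[1, 2], [3, 4], [5, 6], [7]]

In row 1, 2 replaces 4 (the leftmost entry greater than 2); 4 is bumped to row 2. In row 2, 4 replaces 6 (the leftmost entry greater than 4); 6 is bumped to row 3. 6 is appended to row 3. The new tableau is [[1, 2], [3, 4], [5, 6], [7]].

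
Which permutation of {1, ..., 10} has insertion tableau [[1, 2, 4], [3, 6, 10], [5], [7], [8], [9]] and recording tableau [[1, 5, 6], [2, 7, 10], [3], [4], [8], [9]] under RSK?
9 8 5 1 7 10 6 3 2 4

Reverse the RSK construction: for i from n down to 1, find the cell of Q containing i, remove the entry at that cell from P, and reverse-bump it up through P; the value ejected from row 1 is w(i).

Step i=10: Q has 10 at row 2, column 3; remove 10 from row 2 of P and reverse-bump: 10 enters row 1 and ejects 4. So w(10) = 4. P is now [[1, 2, 10], [3, 6], [5], [7], [8], [9]].
Step i=9: Q has 9 at row 6, column 1; remove 9 from row 6 of P and reverse-bump: 9 enters row 5 and ejects 8; 8 enters row 4 and ejects 7; 7 enters row 3 and ejects 5; 5 enters row 2 and ejects 3; 3 enters row 1 and ejects 2. So w(9) = 2. P is now [[1, 3, 10], [5, 6], [7], [8], [9]].
Step i=8: Q has 8 at row 5, column 1; remove 9 from row 5 of P and reverse-bump: 9 enters row 4 and ejects 8; 8 enters row 3 and ejects 7; 7 enters row 2 and ejects 6; 6 enters row 1 and ejects 3. So w(8) = 3. P is now [[1, 6, 10], [5, 7], [8], [9]].
Step i=7: Q has 7 at row 2, column 2; remove 7 from row 2 of P and reverse-bump: 7 enters row 1 and ejects 6. So w(7) = 6. P is now [[1, 7, 10], [5], [8], [9]].
Step i=6: Q has 6 at row 1, column 3; remove that cell from P, ejecting 10. So w(6) = 10. P is now [[1, 7], [5], [8], [9]].
Step i=5: Q has 5 at row 1, column 2; remove that cell from P, ejecting 7. So w(5) = 7. P is now [[1], [5], [8], [9]].
Step i=4: Q has 4 at row 4, column 1; remove 9 from row 4 of P and reverse-bump: 9 enters row 3 and ejects 8; 8 enters row 2 and ejects 5; 5 enters row 1 and ejects 1. So w(4) = 1. P is now [[5], [8], [9]].
Step i=3: Q has 3 at row 3, column 1; remove 9 from row 3 of P and reverse-bump: 9 enters row 2 and ejects 8; 8 enters row 1 and ejects 5. So w(3) = 5. P is now [[8], [9]].
Step i=2: Q has 2 at row 2, column 1; remove 9 from row 2 of P and reverse-bump: 9 enters row 1 and ejects 8. So w(2) = 8. P is now [[9]].
Step i=1: Q has 1 at row 1, column 1; remove that cell from P, ejecting 9. So w(1) = 9. P is now [].

So w = 9 8 5 1 7 10 6 3 2 4.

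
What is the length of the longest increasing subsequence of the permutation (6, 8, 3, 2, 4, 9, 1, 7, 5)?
3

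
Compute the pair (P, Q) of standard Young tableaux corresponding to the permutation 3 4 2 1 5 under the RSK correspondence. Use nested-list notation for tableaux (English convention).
Insert each entry of the permutation into P by Schensted row insertion, recording in Q the position of each new cell.

Insert 3: appended to row 1. P = [[3]].
Insert 4: appended to row 1. P = [[3, 4]].
Insert 2: 2 bumps 3 from row 1; 3 starts row 2. P = [[2, 4], [3]].
Insert 1: 1 bumps 2 from row 1; 2 bumps 3 from row 2; 3 starts row 3. P = [[1, 4], [2], [3]].
Insert 5: appended to row 1. P = [[1, 4, 5], [2], [3]].

So P = [[1, 4, 5], [2], [3]], Q = [[1, 2, 5], [3], [4]].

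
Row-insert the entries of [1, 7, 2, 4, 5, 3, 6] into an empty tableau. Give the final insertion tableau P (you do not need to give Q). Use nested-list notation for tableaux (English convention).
P = [[1, 2, 3, 5, 6], [4], [7]]

Insert 1: appended to row 1. P = [[1]].
Insert 7: appended to row 1. P = [[1, 7]].
Insert 2: 2 bumps 7 from row 1; 7 starts row 2. P = [[1, 2], [7]].
Insert 4: appended to row 1. P = [[1, 2, 4], [7]].
Insert 5: appended to row 1. P = [[1, 2, 4, 5], [7]].
Insert 3: 3 bumps 4 from row 1; 4 bumps 7 from row 2; 7 starts row 3. P = [[1, 2, 3, 5], [4], [7]].
Insert 6: appended to row 1. P = [[1, 2, 3, 5, 6], [4], [7]].

So P = [[1, 2, 3, 5, 6], [4], [7]].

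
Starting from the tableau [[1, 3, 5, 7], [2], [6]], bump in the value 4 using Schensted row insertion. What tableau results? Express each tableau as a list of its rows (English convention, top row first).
In row 1, 4 replaces 5 (the leftmost entry greater than 4); 5 is bumped to row 2. 5 is appended to row 2. The new tableau is [[1, 3, 4, 7], [2, 5], [6]].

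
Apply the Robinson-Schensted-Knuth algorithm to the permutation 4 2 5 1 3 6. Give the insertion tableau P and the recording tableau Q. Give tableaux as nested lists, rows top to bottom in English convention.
Insert each entry of the permutation into P by Schensted row insertion, recording in Q the position of each new cell.

Insert 4: appended to row 1. P = [[4]].
Insert 2: 2 bumps 4 from row 1; 4 starts row 2. P = [[2], [4]].
Insert 5: appended to row 1. P = [[2, 5], [4]].
Insert 1: 1 bumps 2 from row 1; 2 bumps 4 from row 2; 4 starts row 3. P = [[1, 5], [2], [4]].
Insert 3: 3 bumps 5 from row 1; 5 appends to row 2. P = [[1, 3], [2, 5], [4]].
Insert 6: appended to row 1. P = [[1, 3, 6], [2, 5], [4]].

So P = [[1, 3, 6], [2, 5], [4]], Q = [[1, 3, 6], [2, 5], [4]].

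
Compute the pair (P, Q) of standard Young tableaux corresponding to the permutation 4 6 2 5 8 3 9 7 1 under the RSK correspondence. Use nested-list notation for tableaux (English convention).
P = [[1, 3, 7, 9], [2, 5, 8], [4], [6]], Q = [[1, 2, 5, 7], [3, 4, 8], [6], [9]]

Insert each entry of the permutation into P by Schensted row insertion, recording in Q the position of each new cell.

Insert 4: appended to row 1. P = [[4]], Q = [[1]].
Insert 6: appended to row 1. P = [[4, 6]], Q = [[1, 2]].
Insert 2: 2 bumps 4 from row 1; 4 starts row 2. P = [[2, 6], [4]], Q = [[1, 2], [3]].
Insert 5: 5 bumps 6 from row 1; 6 appends to row 2. P = [[2, 5], [4, 6]], Q = [[1, 2], [3, 4]].
Insert 8: appended to row 1. P = [[2, 5, 8], [4, 6]], Q = [[1, 2, 5], [3, 4]].
Insert 3: 3 bumps 5 from row 1; 5 bumps 6 from row 2; 6 starts row 3. P = [[2, 3, 8], [4, 5], [6]], Q = [[1, 2, 5], [3, 4], [6]].
Insert 9: appended to row 1. P = [[2, 3, 8, 9], [4, 5], [6]], Q = [[1, 2, 5, 7], [3, 4], [6]].
Insert 7: 7 bumps 8 from row 1; 8 appends to row 2. P = [[2, 3, 7, 9], [4, 5, 8], [6]], Q = [[1, 2, 5, 7], [3, 4, 8], [6]].
Insert 1: 1 bumps 2 from row 1; 2 bumps 4 from row 2; 4 bumps 6 from row 3; 6 starts row 4. P = [[1, 3, 7, 9], [2, 5, 8], [4], [6]], Q = [[1, 2, 5, 7], [3, 4, 8], [6], [9]].

So P = [[1, 3, 7, 9], [2, 5, 8], [4], [6]], Q = [[1, 2, 5, 7], [3, 4, 8], [6], [9]].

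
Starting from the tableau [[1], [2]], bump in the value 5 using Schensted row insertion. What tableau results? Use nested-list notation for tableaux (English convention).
[[1, 5], [2]]

5 is larger than every entry of row 1, so it is appended to row 1. The new tableau is [[1, 5], [2]].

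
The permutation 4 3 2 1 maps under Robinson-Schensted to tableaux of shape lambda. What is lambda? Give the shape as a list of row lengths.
Row-insert each entry into an empty tableau.

After inserting 4: P = [[4]].
After inserting 3: P = [[3], [4]].
After inserting 2: P = [[2], [3], [4]].
After inserting 1: P = [[1], [2], [3], [4]].

The final insertion tableau P = [[1], [2], [3], [4]] has shape [1, 1, 1, 1].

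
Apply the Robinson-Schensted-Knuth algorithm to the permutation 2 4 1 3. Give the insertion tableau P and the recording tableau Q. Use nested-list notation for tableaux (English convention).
Insert each entry of the permutation into P by Schensted row insertion, recording in Q the position of each new cell.

Insert 2: appended to row 1. P = [[2]].
Insert 4: appended to row 1. P = [[2, 4]].
Insert 1: 1 bumps 2 from row 1; 2 starts row 2. P = [[1, 4], [2]].
Insert 3: 3 bumps 4 from row 1; 4 appends to row 2. P = [[1, 3], [2, 4]].

So P = [[1, 3], [2, 4]], Q = [[1, 2], [3, 4]].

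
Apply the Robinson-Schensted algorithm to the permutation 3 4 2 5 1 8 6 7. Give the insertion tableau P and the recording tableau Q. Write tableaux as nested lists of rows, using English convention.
Insert each entry of the permutation into P by Schensted row insertion, recording in Q the position of each new cell.

Insert 3: appended to row 1. P = [[3]], Q = [[1]].
Insert 4: appended to row 1. P = [[3, 4]], Q = [[1, 2]].
Insert 2: 2 bumps 3 from row 1; 3 starts row 2. P = [[2, 4], [3]], Q = [[1, 2], [3]].
Insert 5: appended to row 1. P = [[2, 4, 5], [3]], Q = [[1, 2, 4], [3]].
Insert 1: 1 bumps 2 from row 1; 2 bumps 3 from row 2; 3 starts row 3. P = [[1, 4, 5], [2], [3]], Q = [[1, 2, 4], [3], [5]].
Insert 8: appended to row 1. P = [[1, 4, 5, 8], [2], [3]], Q = [[1, 2, 4, 6], [3], [5]].
Insert 6: 6 bumps 8 from row 1; 8 appends to row 2. P = [[1, 4, 5, 6], [2, 8], [3]], Q = [[1, 2, 4, 6], [3, 7], [5]].
Insert 7: appended to row 1. P = [[1, 4, 5, 6, 7], [2, 8], [3]], Q = [[1, 2, 4, 6, 8], [3, 7], [5]].

So P = [[1, 4, 5, 6, 7], [2, 8], [3]], Q = [[1, 2, 4, 6, 8], [3, 7], [5]].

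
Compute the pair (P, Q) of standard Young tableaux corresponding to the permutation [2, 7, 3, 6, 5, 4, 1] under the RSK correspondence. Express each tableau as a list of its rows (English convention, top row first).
P = [[1, 3, 4], [2], [5], [6], [7]], Q = [[1, 2, 4], [3], [5], [6], [7]]

Insert each entry of the permutation into P by Schensted row insertion, recording in Q the position of each new cell.

Insert 2: appended to row 1. P = [[2]].
Insert 7: appended to row 1. P = [[2, 7]].
Insert 3: 3 bumps 7 from row 1; 7 starts row 2. P = [[2, 3], [7]].
Insert 6: appended to row 1. P = [[2, 3, 6], [7]].
Insert 5: 5 bumps 6 from row 1; 6 bumps 7 from row 2; 7 starts row 3. P = [[2, 3, 5], [6], [7]].
Insert 4: 4 bumps 5 from row 1; 5 bumps 6 from row 2; 6 bumps 7 from row 3; 7 starts row 4. P = [[2, 3, 4], [5], [6], [7]].
Insert 1: 1 bumps 2 from row 1; 2 bumps 5 from row 2; 5 bumps 6 from row 3; 6 bumps 7 from row 4; 7 starts row 5. P = [[1, 3, 4], [2], [5], [6], [7]].

So P = [[1, 3, 4], [2], [5], [6], [7]], Q = [[1, 2, 4], [3], [5], [6], [7]].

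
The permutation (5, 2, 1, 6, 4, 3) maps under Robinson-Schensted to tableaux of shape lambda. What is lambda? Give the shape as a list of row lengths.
[2, 2, 2]

Row-insert each entry into an empty tableau.

After inserting 5: P = [[5]].
After inserting 2: P = [[2], [5]].
After inserting 1: P = [[1], [2], [5]].
After inserting 6: P = [[1, 6], [2], [5]].
After inserting 4: P = [[1, 4], [2, 6], [5]].
After inserting 3: P = [[1, 3], [2, 4], [5, 6]].

The final insertion tableau P = [[1, 3], [2, 4], [5, 6]] has shape [2, 2, 2].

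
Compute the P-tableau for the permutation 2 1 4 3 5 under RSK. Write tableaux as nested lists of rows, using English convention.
P = [[1, 3, 5], [2, 4]]

Insert 2: appended to row 1. P = [[2]].
Insert 1: 1 bumps 2 from row 1; 2 starts row 2. P = [[1], [2]].
Insert 4: appended to row 1. P = [[1, 4], [2]].
Insert 3: 3 bumps 4 from row 1; 4 appends to row 2. P = [[1, 3], [2, 4]].
Insert 5: appended to row 1. P = [[1, 3, 5], [2, 4]].

So P = [[1, 3, 5], [2, 4]].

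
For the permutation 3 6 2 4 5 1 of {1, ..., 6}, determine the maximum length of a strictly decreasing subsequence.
3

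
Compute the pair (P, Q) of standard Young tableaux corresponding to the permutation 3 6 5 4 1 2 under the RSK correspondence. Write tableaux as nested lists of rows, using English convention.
Insert each entry of the permutation into P by Schensted row insertion, recording in Q the position of each new cell.

Insert 3: appended to row 1. P = [[3]], Q = [[1]].
Insert 6: appended to row 1. P = [[3, 6]], Q = [[1, 2]].
Insert 5: 5 bumps 6 from row 1; 6 starts row 2. P = [[3, 5], [6]], Q = [[1, 2], [3]].
Insert 4: 4 bumps 5 from row 1; 5 bumps 6 from row 2; 6 starts row 3. P = [[3, 4], [5], [6]], Q = [[1, 2], [3], [4]].
Insert 1: 1 bumps 3 from row 1; 3 bumps 5 from row 2; 5 bumps 6 from row 3; 6 starts row 4. P = [[1, 4], [3], [5], [6]], Q = [[1, 2], [3], [4], [5]].
Insert 2: 2 bumps 4 from row 1; 4 appends to row 2. P = [[1, 2], [3, 4], [5], [6]], Q = [[1, 2], [3, 6], [4], [5]].

So P = [[1, 2], [3, 4], [5], [6]], Q = [[1, 2], [3, 6], [4], [5]].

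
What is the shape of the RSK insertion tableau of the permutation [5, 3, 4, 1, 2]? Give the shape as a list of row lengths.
Row-insert each entry into an empty tableau.

After inserting 5: P = [[5]].
After inserting 3: P = [[3], [5]].
After inserting 4: P = [[3, 4], [5]].
After inserting 1: P = [[1, 4], [3], [5]].
After inserting 2: P = [[1, 2], [3, 4], [5]].

The final insertion tableau P = [[1, 2], [3, 4], [5]] has shape [2, 2, 1].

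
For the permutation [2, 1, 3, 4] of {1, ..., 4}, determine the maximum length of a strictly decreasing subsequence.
2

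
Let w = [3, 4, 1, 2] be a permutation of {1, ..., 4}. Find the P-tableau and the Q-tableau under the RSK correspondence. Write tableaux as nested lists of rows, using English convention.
P = [[1, 2], [3, 4]], Q = [[1, 2], [3, 4]]

Insert each entry of the permutation into P by Schensted row insertion, recording in Q the position of each new cell.

Insert 3: appended to row 1. P = [[3]].
Insert 4: appended to row 1. P = [[3, 4]].
Insert 1: 1 bumps 3 from row 1; 3 starts row 2. P = [[1, 4], [3]].
Insert 2: 2 bumps 4 from row 1; 4 appends to row 2. P = [[1, 2], [3, 4]].

So P = [[1, 2], [3, 4]], Q = [[1, 2], [3, 4]].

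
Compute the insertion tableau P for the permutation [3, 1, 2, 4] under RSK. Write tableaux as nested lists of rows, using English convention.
Insert 3: appended to row 1. P = [[3]].
Insert 1: 1 bumps 3 from row 1; 3 starts row 2. P = [[1], [3]].
Insert 2: appended to row 1. P = [[1, 2], [3]].
Insert 4: appended to row 1. P = [[1, 2, 4], [3]].

So P = [[1, 2, 4], [3]].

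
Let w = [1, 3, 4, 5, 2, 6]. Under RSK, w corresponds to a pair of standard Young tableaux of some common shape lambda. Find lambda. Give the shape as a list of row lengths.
[5, 1]

Row-insert each entry into an empty tableau.

After inserting 1: P = [[1]].
After inserting 3: P = [[1, 3]].
After inserting 4: P = [[1, 3, 4]].
After inserting 5: P = [[1, 3, 4, 5]].
After inserting 2: P = [[1, 2, 4, 5], [3]].
After inserting 6: P = [[1, 2, 4, 5, 6], [3]].

The final insertion tableau P = [[1, 2, 4, 5, 6], [3]] has shape [5, 1].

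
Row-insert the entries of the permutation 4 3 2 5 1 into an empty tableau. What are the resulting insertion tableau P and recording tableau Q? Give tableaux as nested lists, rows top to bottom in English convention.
P = [[1, 5], [2], [3], [4]], Q = [[1, 4], [2], [3], [5]]

Insert each entry of the permutation into P by Schensted row insertion, recording in Q the position of each new cell.

Insert 4: appended to row 1. P = [[4]].
Insert 3: 3 bumps 4 from row 1; 4 starts row 2. P = [[3], [4]].
Insert 2: 2 bumps 3 from row 1; 3 bumps 4 from row 2; 4 starts row 3. P = [[2], [3], [4]].
Insert 5: appended to row 1. P = [[2, 5], [3], [4]].
Insert 1: 1 bumps 2 from row 1; 2 bumps 3 from row 2; 3 bumps 4 from row 3; 4 starts row 4. P = [[1, 5], [2], [3], [4]].

So P = [[1, 5], [2], [3], [4]], Q = [[1, 4], [2], [3], [5]].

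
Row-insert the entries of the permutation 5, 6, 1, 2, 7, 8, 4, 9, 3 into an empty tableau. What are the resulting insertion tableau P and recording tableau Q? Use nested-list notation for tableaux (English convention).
P = [[1, 2, 3, 8, 9], [4, 6, 7], [5]], Q = [[1, 2, 5, 6, 8], [3, 4, 7], [9]]

Insert each entry of the permutation into P by Schensted row insertion, recording in Q the position of each new cell.

Insert 5: appended to row 1. P = [[5]].
Insert 6: appended to row 1. P = [[5, 6]].
Insert 1: 1 bumps 5 from row 1; 5 starts row 2. P = [[1, 6], [5]].
Insert 2: 2 bumps 6 from row 1; 6 appends to row 2. P = [[1, 2], [5, 6]].
Insert 7: appended to row 1. P = [[1, 2, 7], [5, 6]].
Insert 8: appended to row 1. P = [[1, 2, 7, 8], [5, 6]].
Insert 4: 4 bumps 7 from row 1; 7 appends to row 2. P = [[1, 2, 4, 8], [5, 6, 7]].
Insert 9: appended to row 1. P = [[1, 2, 4, 8, 9], [5, 6, 7]].
Insert 3: 3 bumps 4 from row 1; 4 bumps 5 from row 2; 5 starts row 3. P = [[1, 2, 3, 8, 9], [4, 6, 7], [5]].

So P = [[1, 2, 3, 8, 9], [4, 6, 7], [5]], Q = [[1, 2, 5, 6, 8], [3, 4, 7], [9]].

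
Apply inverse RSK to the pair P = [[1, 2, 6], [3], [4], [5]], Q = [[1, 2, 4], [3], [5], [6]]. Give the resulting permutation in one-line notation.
1 5 4 6 3 2

Reverse the RSK construction: for i from n down to 1, find the cell of Q containing i, remove the entry at that cell from P, and reverse-bump it up through P; the value ejected from row 1 is w(i).

Step i=6: Q has 6 at row 4, column 1; remove 5 from row 4 of P and reverse-bump: 5 enters row 3 and ejects 4; 4 enters row 2 and ejects 3; 3 enters row 1 and ejects 2. So w(6) = 2. P is now [[1, 3, 6], [4], [5]].
Step i=5: Q has 5 at row 3, column 1; remove 5 from row 3 of P and reverse-bump: 5 enters row 2 and ejects 4; 4 enters row 1 and ejects 3. So w(5) = 3. P is now [[1, 4, 6], [5]].
Step i=4: Q has 4 at row 1, column 3; remove that cell from P, ejecting 6. So w(4) = 6. P is now [[1, 4], [5]].
Step i=3: Q has 3 at row 2, column 1; remove 5 from row 2 of P and reverse-bump: 5 enters row 1 and ejects 4. So w(3) = 4. P is now [[1, 5]].
Step i=2: Q has 2 at row 1, column 2; remove that cell from P, ejecting 5. So w(2) = 5. P is now [[1]].
Step i=1: Q has 1 at row 1, column 1; remove that cell from P, ejecting 1. So w(1) = 1. P is now [].

So w = 1 5 4 6 3 2.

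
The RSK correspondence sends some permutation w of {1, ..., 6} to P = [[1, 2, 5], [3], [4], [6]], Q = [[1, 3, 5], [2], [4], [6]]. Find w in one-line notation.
6 1 4 3 5 2

Reverse the RSK construction: for i from n down to 1, find the cell of Q containing i, remove the entry at that cell from P, and reverse-bump it up through P; the value ejected from row 1 is w(i).

Step i=6: Q has 6 at row 4, column 1; remove 6 from row 4 of P and reverse-bump: 6 enters row 3 and ejects 4; 4 enters row 2 and ejects 3; 3 enters row 1 and ejects 2. So w(6) = 2. P is now [[1, 3, 5], [4], [6]].
Step i=5: Q has 5 at row 1, column 3; remove that cell from P, ejecting 5. So w(5) = 5. P is now [[1, 3], [4], [6]].
Step i=4: Q has 4 at row 3, column 1; remove 6 from row 3 of P and reverse-bump: 6 enters row 2 and ejects 4; 4 enters row 1 and ejects 3. So w(4) = 3. P is now [[1, 4], [6]].
Step i=3: Q has 3 at row 1, column 2; remove that cell from P, ejecting 4. So w(3) = 4. P is now [[1], [6]].
Step i=2: Q has 2 at row 2, column 1; remove 6 from row 2 of P and reverse-bump: 6 enters row 1 and ejects 1. So w(2) = 1. P is now [[6]].
Step i=1: Q has 1 at row 1, column 1; remove that cell from P, ejecting 6. So w(1) = 6. P is now [].

So w = 6 1 4 3 5 2.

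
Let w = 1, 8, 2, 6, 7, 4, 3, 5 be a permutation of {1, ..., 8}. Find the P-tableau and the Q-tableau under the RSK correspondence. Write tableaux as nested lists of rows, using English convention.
Insert each entry of the permutation into P by Schensted row insertion, recording in Q the position of each new cell.

Insert 1: appended to row 1. P = [[1]], Q = [[1]].
Insert 8: appended to row 1. P = [[1, 8]], Q = [[1, 2]].
Insert 2: 2 bumps 8 from row 1; 8 starts row 2. P = [[1, 2], [8]], Q = [[1, 2], [3]].
Insert 6: appended to row 1. P = [[1, 2, 6], [8]], Q = [[1, 2, 4], [3]].
Insert 7: appended to row 1. P = [[1, 2, 6, 7], [8]], Q = [[1, 2, 4, 5], [3]].
Insert 4: 4 bumps 6 from row 1; 6 bumps 8 from row 2; 8 starts row 3. P = [[1, 2, 4, 7], [6], [8]], Q = [[1, 2, 4, 5], [3], [6]].
Insert 3: 3 bumps 4 from row 1; 4 bumps 6 from row 2; 6 bumps 8 from row 3; 8 starts row 4. P = [[1, 2, 3, 7], [4], [6], [8]], Q = [[1, 2, 4, 5], [3], [6], [7]].
Insert 5: 5 bumps 7 from row 1; 7 appends to row 2. P = [[1, 2, 3, 5], [4, 7], [6], [8]], Q = [[1, 2, 4, 5], [3, 8], [6], [7]].

So P = [[1, 2, 3, 5], [4, 7], [6], [8]], Q = [[1, 2, 4, 5], [3, 8], [6], [7]].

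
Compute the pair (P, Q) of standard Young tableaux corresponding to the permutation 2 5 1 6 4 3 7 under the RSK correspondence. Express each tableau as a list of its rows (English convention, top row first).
Insert each entry of the permutation into P by Schensted row insertion, recording in Q the position of each new cell.

After inserting 2: P = [[2]].
After inserting 5: P = [[2, 5]].
After inserting 1: P = [[1, 5], [2]].
After inserting 6: P = [[1, 5, 6], [2]].
After inserting 4: P = [[1, 4, 6], [2, 5]].
After inserting 3: P = [[1, 3, 6], [2, 4], [5]].
After inserting 7: P = [[1, 3, 6, 7], [2, 4], [5]].

So P = [[1, 3, 6, 7], [2, 4], [5]], Q = [[1, 2, 4, 7], [3, 5], [6]].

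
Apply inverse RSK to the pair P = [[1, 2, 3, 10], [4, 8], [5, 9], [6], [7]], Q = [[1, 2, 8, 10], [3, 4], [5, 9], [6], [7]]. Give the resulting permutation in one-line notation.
Reverse the RSK construction: for i from n down to 1, find the cell of Q containing i, remove the entry at that cell from P, and reverse-bump it up through P; the value ejected from row 1 is w(i).

Step i=10: Q has 10 at row 1, column 4; remove that cell from P, ejecting 10. So w(10) = 10. P is now [[1, 2, 3], [4, 8], [5, 9], [6], [7]].
Step i=9: Q has 9 at row 3, column 2; remove 9 from row 3 of P and reverse-bump: 9 enters row 2 and ejects 8; 8 enters row 1 and ejects 3. So w(9) = 3. P is now [[1, 2, 8], [4, 9], [5], [6], [7]].
Step i=8: Q has 8 at row 1, column 3; remove that cell from P, ejecting 8. So w(8) = 8. P is now [[1, 2], [4, 9], [5], [6], [7]].
Step i=7: Q has 7 at row 5, column 1; remove 7 from row 5 of P and reverse-bump: 7 enters row 4 and ejects 6; 6 enters row 3 and ejects 5; 5 enters row 2 and ejects 4; 4 enters row 1 and ejects 2. So w(7) = 2. P is now [[1, 4], [5, 9], [6], [7]].
Step i=6: Q has 6 at row 4, column 1; remove 7 from row 4 of P and reverse-bump: 7 enters row 3 and ejects 6; 6 enters row 2 and ejects 5; 5 enters row 1 and ejects 4. So w(6) = 4. P is now [[1, 5], [6, 9], [7]].
Step i=5: Q has 5 at row 3, column 1; remove 7 from row 3 of P and reverse-bump: 7 enters row 2 and ejects 6; 6 enters row 1 and ejects 5. So w(5) = 5. P is now [[1, 6], [7, 9]].
Step i=4: Q has 4 at row 2, column 2; remove 9 from row 2 of P and reverse-bump: 9 enters row 1 and ejects 6. So w(4) = 6. P is now [[1, 9], [7]].
Step i=3: Q has 3 at row 2, column 1; remove 7 from row 2 of P and reverse-bump: 7 enters row 1 and ejects 1. So w(3) = 1. P is now [[7, 9]].
Step i=2: Q has 2 at row 1, column 2; remove that cell from P, ejecting 9. So w(2) = 9. P is now [[7]].
Step i=1: Q has 1 at row 1, column 1; remove that cell from P, ejecting 7. So w(1) = 7. P is now [].

So w = 7 9 1 6 5 4 2 8 3 10.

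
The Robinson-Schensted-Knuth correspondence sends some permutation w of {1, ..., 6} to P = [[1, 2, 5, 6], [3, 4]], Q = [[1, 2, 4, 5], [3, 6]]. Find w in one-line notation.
3 4 1 5 6 2

Reverse the RSK construction: for i from n down to 1, find the cell of Q containing i, remove the entry at that cell from P, and reverse-bump it up through P; the value ejected from row 1 is w(i).

Step i=6: Q has 6 at row 2, column 2; remove 4 from row 2 of P and reverse-bump: 4 enters row 1 and ejects 2. So w(6) = 2. P is now [[1, 4, 5, 6], [3]].
Step i=5: Q has 5 at row 1, column 4; remove that cell from P, ejecting 6. So w(5) = 6. P is now [[1, 4, 5], [3]].
Step i=4: Q has 4 at row 1, column 3; remove that cell from P, ejecting 5. So w(4) = 5. P is now [[1, 4], [3]].
Step i=3: Q has 3 at row 2, column 1; remove 3 from row 2 of P and reverse-bump: 3 enters row 1 and ejects 1. So w(3) = 1. P is now [[3, 4]].
Step i=2: Q has 2 at row 1, column 2; remove that cell from P, ejecting 4. So w(2) = 4. P is now [[3]].
Step i=1: Q has 1 at row 1, column 1; remove that cell from P, ejecting 3. So w(1) = 3. P is now [].

So w = 3 4 1 5 6 2.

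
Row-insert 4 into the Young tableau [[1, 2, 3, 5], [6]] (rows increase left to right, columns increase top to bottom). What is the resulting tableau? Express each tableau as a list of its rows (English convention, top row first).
In row 1, 4 replaces 5 (the leftmost entry greater than 4); 5 is bumped to row 2. In row 2, 5 replaces 6 (the leftmost entry greater than 5); 6 is bumped to row 3. 6 starts a new row 3. The new tableau is [[1, 2, 3, 4], [5], [6]].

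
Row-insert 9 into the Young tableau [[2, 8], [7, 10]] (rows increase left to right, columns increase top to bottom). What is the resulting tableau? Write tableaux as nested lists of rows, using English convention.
[[2, 8, 9], [7, 10]]

9 is larger than every entry of row 1, so it is appended to row 1. The new tableau is [[2, 8, 9], [7, 10]].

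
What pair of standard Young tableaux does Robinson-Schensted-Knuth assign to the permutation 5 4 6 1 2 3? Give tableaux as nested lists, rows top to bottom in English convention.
P = [[1, 2, 3], [4, 6], [5]], Q = [[1, 3, 6], [2, 5], [4]]

Insert each entry of the permutation into P by Schensted row insertion, recording in Q the position of each new cell.

Insert 5: appended to row 1. P = [[5]], Q = [[1]].
Insert 4: 4 bumps 5 from row 1; 5 starts row 2. P = [[4], [5]], Q = [[1], [2]].
Insert 6: appended to row 1. P = [[4, 6], [5]], Q = [[1, 3], [2]].
Insert 1: 1 bumps 4 from row 1; 4 bumps 5 from row 2; 5 starts row 3. P = [[1, 6], [4], [5]], Q = [[1, 3], [2], [4]].
Insert 2: 2 bumps 6 from row 1; 6 appends to row 2. P = [[1, 2], [4, 6], [5]], Q = [[1, 3], [2, 5], [4]].
Insert 3: appended to row 1. P = [[1, 2, 3], [4, 6], [5]], Q = [[1, 3, 6], [2, 5], [4]].

So P = [[1, 2, 3], [4, 6], [5]], Q = [[1, 3, 6], [2, 5], [4]].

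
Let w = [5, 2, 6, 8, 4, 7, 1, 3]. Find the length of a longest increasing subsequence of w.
3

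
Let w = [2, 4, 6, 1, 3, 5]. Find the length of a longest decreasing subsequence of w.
2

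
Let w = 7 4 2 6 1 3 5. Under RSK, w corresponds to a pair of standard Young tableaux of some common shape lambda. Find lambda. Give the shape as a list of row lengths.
[3, 2, 1, 1]

Row-insert each entry into an empty tableau.

After inserting 7: P = [[7]].
After inserting 4: P = [[4], [7]].
After inserting 2: P = [[2], [4], [7]].
After inserting 6: P = [[2, 6], [4], [7]].
After inserting 1: P = [[1, 6], [2], [4], [7]].
After inserting 3: P = [[1, 3], [2, 6], [4], [7]].
After inserting 5: P = [[1, 3, 5], [2, 6], [4], [7]].

The final insertion tableau P = [[1, 3, 5], [2, 6], [4], [7]] has shape [3, 2, 1, 1].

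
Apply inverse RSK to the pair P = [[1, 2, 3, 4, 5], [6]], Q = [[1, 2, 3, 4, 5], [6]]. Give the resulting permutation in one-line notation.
Reverse the RSK construction: for i from n down to 1, find the cell of Q containing i, remove the entry at that cell from P, and reverse-bump it up through P; the value ejected from row 1 is w(i).

Step i=6: Q has 6 at row 2, column 1; remove 6 from row 2 of P and reverse-bump: 6 enters row 1 and ejects 5. So w(6) = 5. P is now [[1, 2, 3, 4, 6]].
Step i=5: Q has 5 at row 1, column 5; remove that cell from P, ejecting 6. So w(5) = 6. P is now [[1, 2, 3, 4]].
Step i=4: Q has 4 at row 1, column 4; remove that cell from P, ejecting 4. So w(4) = 4. P is now [[1, 2, 3]].
Step i=3: Q has 3 at row 1, column 3; remove that cell from P, ejecting 3. So w(3) = 3. P is now [[1, 2]].
Step i=2: Q has 2 at row 1, column 2; remove that cell from P, ejecting 2. So w(2) = 2. P is now [[1]].
Step i=1: Q has 1 at row 1, column 1; remove that cell from P, ejecting 1. So w(1) = 1. P is now [].

So w = 1 2 3 4 6 5.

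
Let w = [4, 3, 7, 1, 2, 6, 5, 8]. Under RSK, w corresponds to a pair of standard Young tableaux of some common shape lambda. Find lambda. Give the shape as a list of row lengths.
[4, 2, 2]

Row-insert each entry into an empty tableau.

After inserting 4: P = [[4]].
After inserting 3: P = [[3], [4]].
After inserting 7: P = [[3, 7], [4]].
After inserting 1: P = [[1, 7], [3], [4]].
After inserting 2: P = [[1, 2], [3, 7], [4]].
After inserting 6: P = [[1, 2, 6], [3, 7], [4]].
After inserting 5: P = [[1, 2, 5], [3, 6], [4, 7]].
After inserting 8: P = [[1, 2, 5, 8], [3, 6], [4, 7]].

The final insertion tableau P = [[1, 2, 5, 8], [3, 6], [4, 7]] has shape [4, 2, 2].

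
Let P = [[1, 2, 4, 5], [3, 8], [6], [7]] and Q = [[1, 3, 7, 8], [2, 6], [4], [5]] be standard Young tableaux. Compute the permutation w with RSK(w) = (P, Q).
7 6 8 3 1 2 4 5

Reverse the RSK construction: for i from n down to 1, find the cell of Q containing i, remove the entry at that cell from P, and reverse-bump it up through P; the value ejected from row 1 is w(i).

Step i=8: Q has 8 at row 1, column 4; remove that cell from P, ejecting 5. So w(8) = 5. P is now [[1, 2, 4], [3, 8], [6], [7]].
Step i=7: Q has 7 at row 1, column 3; remove that cell from P, ejecting 4. So w(7) = 4. P is now [[1, 2], [3, 8], [6], [7]].
Step i=6: Q has 6 at row 2, column 2; remove 8 from row 2 of P and reverse-bump: 8 enters row 1 and ejects 2. So w(6) = 2. P is now [[1, 8], [3], [6], [7]].
Step i=5: Q has 5 at row 4, column 1; remove 7 from row 4 of P and reverse-bump: 7 enters row 3 and ejects 6; 6 enters row 2 and ejects 3; 3 enters row 1 and ejects 1. So w(5) = 1. P is now [[3, 8], [6], [7]].
Step i=4: Q has 4 at row 3, column 1; remove 7 from row 3 of P and reverse-bump: 7 enters row 2 and ejects 6; 6 enters row 1 and ejects 3. So w(4) = 3. P is now [[6, 8], [7]].
Step i=3: Q has 3 at row 1, column 2; remove that cell from P, ejecting 8. So w(3) = 8. P is now [[6], [7]].
Step i=2: Q has 2 at row 2, column 1; remove 7 from row 2 of P and reverse-bump: 7 enters row 1 and ejects 6. So w(2) = 6. P is now [[7]].
Step i=1: Q has 1 at row 1, column 1; remove that cell from P, ejecting 7. So w(1) = 7. P is now [].

So w = 7 6 8 3 1 2 4 5.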